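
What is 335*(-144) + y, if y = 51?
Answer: -48189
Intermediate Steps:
335*(-144) + y = 335*(-144) + 51 = -48240 + 51 = -48189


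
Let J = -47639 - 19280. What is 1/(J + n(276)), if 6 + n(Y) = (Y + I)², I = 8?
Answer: 1/13731 ≈ 7.2828e-5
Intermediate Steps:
J = -66919
n(Y) = -6 + (8 + Y)² (n(Y) = -6 + (Y + 8)² = -6 + (8 + Y)²)
1/(J + n(276)) = 1/(-66919 + (-6 + (8 + 276)²)) = 1/(-66919 + (-6 + 284²)) = 1/(-66919 + (-6 + 80656)) = 1/(-66919 + 80650) = 1/13731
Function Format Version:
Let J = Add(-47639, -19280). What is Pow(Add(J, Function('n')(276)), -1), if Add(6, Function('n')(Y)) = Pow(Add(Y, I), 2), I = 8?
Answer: Rational(1, 13731) ≈ 7.2828e-5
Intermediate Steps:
J = -66919
Function('n')(Y) = Add(-6, Pow(Add(8, Y), 2)) (Function('n')(Y) = Add(-6, Pow(Add(Y, 8), 2)) = Add(-6, Pow(Add(8, Y), 2)))
Pow(Add(J, Function('n')(276)), -1) = Pow(Add(-66919, Add(-6, Pow(Add(8, 276), 2))), -1) = Pow(Add(-66919, Add(-6, Pow(284, 2))), -1) = Pow(Add(-66919, Add(-6, 80656)), -1) = Pow(Add(-66919, 80650), -1) = Pow(13731, -1) = Rational(1, 13731)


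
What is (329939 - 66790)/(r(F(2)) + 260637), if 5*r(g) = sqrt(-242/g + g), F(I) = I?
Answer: 1714659147825/1698291144344 - 1315745*I*sqrt(119)/1698291144344 ≈ 1.0096 - 8.4515e-6*I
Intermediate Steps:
r(g) = sqrt(g - 242/g)/5 (r(g) = sqrt(-242/g + g)/5 = sqrt(g - 242/g)/5)
(329939 - 66790)/(r(F(2)) + 260637) = (329939 - 66790)/(sqrt(2 - 242/2)/5 + 260637) = 263149/(sqrt(2 - 242*1/2)/5 + 260637) = 263149/(sqrt(2 - 121)/5 + 260637) = 263149/(sqrt(-119)/5 + 260637) = 263149/((I*sqrt(119))/5 + 260637) = 263149/(I*sqrt(119)/5 + 260637) = 263149/(260637 + I*sqrt(119)/5)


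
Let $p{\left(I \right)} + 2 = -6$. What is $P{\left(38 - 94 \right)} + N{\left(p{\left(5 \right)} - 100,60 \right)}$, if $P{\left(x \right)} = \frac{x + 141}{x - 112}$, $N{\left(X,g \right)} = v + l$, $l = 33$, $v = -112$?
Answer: $- \frac{13357}{168} \approx -79.506$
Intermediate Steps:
$p{\left(I \right)} = -8$ ($p{\left(I \right)} = -2 - 6 = -8$)
$N{\left(X,g \right)} = -79$ ($N{\left(X,g \right)} = -112 + 33 = -79$)
$P{\left(x \right)} = \frac{141 + x}{-112 + x}$
$P{\left(38 - 94 \right)} + N{\left(p{\left(5 \right)} - 100,60 \right)} = \frac{141 + \left(38 - 94\right)}{-112 + \left(38 - 94\right)} - 79 = \frac{141 - 56}{-112 - 56} - 79 = \frac{1}{-168} \cdot 85 - 79 = \left(- \frac{1}{168}\right) 85 - 79 = - \frac{85}{168} - 79 = - \frac{13357}{168}$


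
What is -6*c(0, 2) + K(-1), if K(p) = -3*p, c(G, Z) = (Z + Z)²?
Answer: -93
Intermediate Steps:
c(G, Z) = 4*Z² (c(G, Z) = (2*Z)² = 4*Z²)
-6*c(0, 2) + K(-1) = -24*2² - 3*(-1) = -24*4 + 3 = -6*16 + 3 = -96 + 3 = -93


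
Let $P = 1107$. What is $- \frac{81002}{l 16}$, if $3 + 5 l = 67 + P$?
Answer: $- \frac{202505}{9368} \approx -21.617$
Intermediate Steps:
$l = \frac{1171}{5}$ ($l = - \frac{3}{5} + \frac{67 + 1107}{5} = - \frac{3}{5} + \frac{1}{5} \cdot 1174 = - \frac{3}{5} + \frac{1174}{5} = \frac{1171}{5} \approx 234.2$)
$- \frac{81002}{l 16} = - \frac{81002}{\frac{1171}{5} \cdot 16} = - \frac{81002}{\frac{18736}{5}} = \left(-81002\right) \frac{5}{18736} = - \frac{202505}{9368}$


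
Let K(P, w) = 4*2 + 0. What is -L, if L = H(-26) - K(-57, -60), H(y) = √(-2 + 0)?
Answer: 8 - I*√2 ≈ 8.0 - 1.4142*I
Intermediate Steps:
K(P, w) = 8 (K(P, w) = 8 + 0 = 8)
H(y) = I*√2 (H(y) = √(-2) = I*√2)
L = -8 + I*√2 (L = I*√2 - 1*8 = I*√2 - 8 = -8 + I*√2 ≈ -8.0 + 1.4142*I)
-L = -(-8 + I*√2) = 8 - I*√2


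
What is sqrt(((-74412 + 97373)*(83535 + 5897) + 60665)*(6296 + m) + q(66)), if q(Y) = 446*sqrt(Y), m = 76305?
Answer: sqrt(169621881793017 + 446*sqrt(66)) ≈ 1.3024e+7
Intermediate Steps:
sqrt(((-74412 + 97373)*(83535 + 5897) + 60665)*(6296 + m) + q(66)) = sqrt(((-74412 + 97373)*(83535 + 5897) + 60665)*(6296 + 76305) + 446*sqrt(66)) = sqrt((22961*89432 + 60665)*82601 + 446*sqrt(66)) = sqrt((2053448152 + 60665)*82601 + 446*sqrt(66)) = sqrt(2053508817*82601 + 446*sqrt(66)) = sqrt(169621881793017 + 446*sqrt(66))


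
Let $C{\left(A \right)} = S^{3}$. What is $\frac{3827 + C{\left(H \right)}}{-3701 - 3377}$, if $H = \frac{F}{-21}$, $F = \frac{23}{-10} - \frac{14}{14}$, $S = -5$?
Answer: $- \frac{1851}{3539} \approx -0.52303$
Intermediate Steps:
$F = - \frac{33}{10}$ ($F = 23 \left(- \frac{1}{10}\right) - 1 = - \frac{23}{10} - 1 = - \frac{33}{10} \approx -3.3$)
$H = \frac{11}{70}$ ($H = - \frac{33}{10 \left(-21\right)} = \left(- \frac{33}{10}\right) \left(- \frac{1}{21}\right) = \frac{11}{70} \approx 0.15714$)
$C{\left(A \right)} = -125$ ($C{\left(A \right)} = \left(-5\right)^{3} = -125$)
$\frac{3827 + C{\left(H \right)}}{-3701 - 3377} = \frac{3827 - 125}{-3701 - 3377} = \frac{3702}{-7078} = 3702 \left(- \frac{1}{7078}\right) = - \frac{1851}{3539}$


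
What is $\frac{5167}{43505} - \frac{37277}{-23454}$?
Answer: $\frac{1742922703}{1020366270} \approx 1.7081$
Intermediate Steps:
$\frac{5167}{43505} - \frac{37277}{-23454} = 5167 \cdot \frac{1}{43505} - - \frac{37277}{23454} = \frac{5167}{43505} + \frac{37277}{23454} = \frac{1742922703}{1020366270}$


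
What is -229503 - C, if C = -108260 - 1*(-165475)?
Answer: -286718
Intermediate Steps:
C = 57215 (C = -108260 + 165475 = 57215)
-229503 - C = -229503 - 1*57215 = -229503 - 57215 = -286718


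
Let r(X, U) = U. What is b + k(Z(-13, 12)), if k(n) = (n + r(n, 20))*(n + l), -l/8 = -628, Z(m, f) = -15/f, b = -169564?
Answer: -1206199/16 ≈ -75388.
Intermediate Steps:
l = 5024 (l = -8*(-628) = 5024)
k(n) = (20 + n)*(5024 + n) (k(n) = (n + 20)*(n + 5024) = (20 + n)*(5024 + n))
b + k(Z(-13, 12)) = -169564 + (100480 + (-15/12)² + 5044*(-15/12)) = -169564 + (100480 + (-15*1/12)² + 5044*(-15*1/12)) = -169564 + (100480 + (-5/4)² + 5044*(-5/4)) = -169564 + (100480 + 25/16 - 6305) = -169564 + 1506825/16 = -1206199/16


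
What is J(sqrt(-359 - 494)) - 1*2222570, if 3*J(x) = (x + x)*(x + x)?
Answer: -6671122/3 ≈ -2.2237e+6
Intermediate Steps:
J(x) = 4*x**2/3 (J(x) = ((x + x)*(x + x))/3 = ((2*x)*(2*x))/3 = (4*x**2)/3 = 4*x**2/3)
J(sqrt(-359 - 494)) - 1*2222570 = 4*(sqrt(-359 - 494))**2/3 - 1*2222570 = 4*(sqrt(-853))**2/3 - 2222570 = 4*(I*sqrt(853))**2/3 - 2222570 = (4/3)*(-853) - 2222570 = -3412/3 - 2222570 = -6671122/3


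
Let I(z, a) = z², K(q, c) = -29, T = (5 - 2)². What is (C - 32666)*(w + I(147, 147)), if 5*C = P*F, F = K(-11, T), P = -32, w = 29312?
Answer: -8269672242/5 ≈ -1.6539e+9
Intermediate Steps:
T = 9 (T = 3² = 9)
F = -29
C = 928/5 (C = (-32*(-29))/5 = (⅕)*928 = 928/5 ≈ 185.60)
(C - 32666)*(w + I(147, 147)) = (928/5 - 32666)*(29312 + 147²) = -162402*(29312 + 21609)/5 = -162402/5*50921 = -8269672242/5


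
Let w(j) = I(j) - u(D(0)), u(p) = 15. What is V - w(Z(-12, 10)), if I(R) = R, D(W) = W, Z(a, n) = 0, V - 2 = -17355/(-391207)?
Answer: 6667874/391207 ≈ 17.044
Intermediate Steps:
V = 799769/391207 (V = 2 - 17355/(-391207) = 2 - 17355*(-1/391207) = 2 + 17355/391207 = 799769/391207 ≈ 2.0444)
w(j) = -15 + j (w(j) = j - 1*15 = j - 15 = -15 + j)
V - w(Z(-12, 10)) = 799769/391207 - (-15 + 0) = 799769/391207 - 1*(-15) = 799769/391207 + 15 = 6667874/391207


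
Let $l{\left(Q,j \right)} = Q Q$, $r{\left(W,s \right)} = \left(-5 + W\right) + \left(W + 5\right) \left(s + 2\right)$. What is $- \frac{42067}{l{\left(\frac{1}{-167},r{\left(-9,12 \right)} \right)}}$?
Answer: $-1173206563$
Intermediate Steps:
$r{\left(W,s \right)} = -5 + W + \left(2 + s\right) \left(5 + W\right)$ ($r{\left(W,s \right)} = \left(-5 + W\right) + \left(5 + W\right) \left(2 + s\right) = \left(-5 + W\right) + \left(2 + s\right) \left(5 + W\right) = -5 + W + \left(2 + s\right) \left(5 + W\right)$)
$l{\left(Q,j \right)} = Q^{2}$
$- \frac{42067}{l{\left(\frac{1}{-167},r{\left(-9,12 \right)} \right)}} = - \frac{42067}{\left(\frac{1}{-167}\right)^{2}} = - \frac{42067}{\left(- \frac{1}{167}\right)^{2}} = - 42067 \frac{1}{\frac{1}{27889}} = \left(-42067\right) 27889 = -1173206563$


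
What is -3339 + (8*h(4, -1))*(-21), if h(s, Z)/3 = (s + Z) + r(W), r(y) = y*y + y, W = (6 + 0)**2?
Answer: -676179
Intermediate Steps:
W = 36 (W = 6**2 = 36)
r(y) = y + y**2 (r(y) = y**2 + y = y + y**2)
h(s, Z) = 3996 + 3*Z + 3*s (h(s, Z) = 3*((s + Z) + 36*(1 + 36)) = 3*((Z + s) + 36*37) = 3*((Z + s) + 1332) = 3*(1332 + Z + s) = 3996 + 3*Z + 3*s)
-3339 + (8*h(4, -1))*(-21) = -3339 + (8*(3996 + 3*(-1) + 3*4))*(-21) = -3339 + (8*(3996 - 3 + 12))*(-21) = -3339 + (8*4005)*(-21) = -3339 + 32040*(-21) = -3339 - 672840 = -676179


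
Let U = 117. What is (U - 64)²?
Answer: 2809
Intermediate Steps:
(U - 64)² = (117 - 64)² = 53² = 2809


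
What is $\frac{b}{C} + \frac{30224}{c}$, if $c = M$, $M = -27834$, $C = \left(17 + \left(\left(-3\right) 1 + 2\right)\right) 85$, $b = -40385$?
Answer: $- \frac{116518073}{3785424} \approx -30.781$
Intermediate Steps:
$C = 1360$ ($C = \left(17 + \left(-3 + 2\right)\right) 85 = \left(17 - 1\right) 85 = 16 \cdot 85 = 1360$)
$c = -27834$
$\frac{b}{C} + \frac{30224}{c} = - \frac{40385}{1360} + \frac{30224}{-27834} = \left(-40385\right) \frac{1}{1360} + 30224 \left(- \frac{1}{27834}\right) = - \frac{8077}{272} - \frac{15112}{13917} = - \frac{116518073}{3785424}$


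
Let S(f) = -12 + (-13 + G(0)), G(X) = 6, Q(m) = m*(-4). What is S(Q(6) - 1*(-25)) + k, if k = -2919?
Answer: -2938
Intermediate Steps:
Q(m) = -4*m
S(f) = -19 (S(f) = -12 + (-13 + 6) = -12 - 7 = -19)
S(Q(6) - 1*(-25)) + k = -19 - 2919 = -2938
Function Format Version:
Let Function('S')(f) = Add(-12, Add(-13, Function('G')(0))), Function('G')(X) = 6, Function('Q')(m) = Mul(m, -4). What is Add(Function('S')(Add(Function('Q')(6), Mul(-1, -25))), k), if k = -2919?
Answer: -2938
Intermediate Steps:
Function('Q')(m) = Mul(-4, m)
Function('S')(f) = -19 (Function('S')(f) = Add(-12, Add(-13, 6)) = Add(-12, -7) = -19)
Add(Function('S')(Add(Function('Q')(6), Mul(-1, -25))), k) = Add(-19, -2919) = -2938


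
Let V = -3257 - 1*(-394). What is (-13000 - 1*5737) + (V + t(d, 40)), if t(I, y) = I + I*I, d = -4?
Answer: -21588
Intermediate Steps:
t(I, y) = I + I**2
V = -2863 (V = -3257 + 394 = -2863)
(-13000 - 1*5737) + (V + t(d, 40)) = (-13000 - 1*5737) + (-2863 - 4*(1 - 4)) = (-13000 - 5737) + (-2863 - 4*(-3)) = -18737 + (-2863 + 12) = -18737 - 2851 = -21588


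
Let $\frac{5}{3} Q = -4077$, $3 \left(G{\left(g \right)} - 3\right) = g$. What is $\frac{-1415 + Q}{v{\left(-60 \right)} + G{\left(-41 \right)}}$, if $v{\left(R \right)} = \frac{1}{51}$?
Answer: $\frac{328202}{905} \approx 362.65$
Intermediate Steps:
$G{\left(g \right)} = 3 + \frac{g}{3}$
$Q = - \frac{12231}{5}$ ($Q = \frac{3}{5} \left(-4077\right) = - \frac{12231}{5} \approx -2446.2$)
$v{\left(R \right)} = \frac{1}{51}$
$\frac{-1415 + Q}{v{\left(-60 \right)} + G{\left(-41 \right)}} = \frac{-1415 - \frac{12231}{5}}{\frac{1}{51} + \left(3 + \frac{1}{3} \left(-41\right)\right)} = - \frac{19306}{5 \left(\frac{1}{51} + \left(3 - \frac{41}{3}\right)\right)} = - \frac{19306}{5 \left(\frac{1}{51} - \frac{32}{3}\right)} = - \frac{19306}{5 \left(- \frac{181}{17}\right)} = \left(- \frac{19306}{5}\right) \left(- \frac{17}{181}\right) = \frac{328202}{905}$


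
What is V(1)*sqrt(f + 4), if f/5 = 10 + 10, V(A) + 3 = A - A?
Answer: -6*sqrt(26) ≈ -30.594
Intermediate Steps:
V(A) = -3 (V(A) = -3 + (A - A) = -3 + 0 = -3)
f = 100 (f = 5*(10 + 10) = 5*20 = 100)
V(1)*sqrt(f + 4) = -3*sqrt(100 + 4) = -6*sqrt(26)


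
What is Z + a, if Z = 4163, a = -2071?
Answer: 2092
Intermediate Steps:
Z + a = 4163 - 2071 = 2092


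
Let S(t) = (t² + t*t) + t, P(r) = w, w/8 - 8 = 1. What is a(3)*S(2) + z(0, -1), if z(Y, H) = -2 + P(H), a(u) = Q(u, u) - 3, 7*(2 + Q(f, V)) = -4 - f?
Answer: 10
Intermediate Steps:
w = 72 (w = 64 + 8*1 = 64 + 8 = 72)
Q(f, V) = -18/7 - f/7 (Q(f, V) = -2 + (-4 - f)/7 = -2 + (-4/7 - f/7) = -18/7 - f/7)
P(r) = 72
a(u) = -39/7 - u/7 (a(u) = (-18/7 - u/7) - 3 = -39/7 - u/7)
z(Y, H) = 70 (z(Y, H) = -2 + 72 = 70)
S(t) = t + 2*t² (S(t) = (t² + t²) + t = 2*t² + t = t + 2*t²)
a(3)*S(2) + z(0, -1) = (-39/7 - ⅐*3)*(2*(1 + 2*2)) + 70 = (-39/7 - 3/7)*(2*(1 + 4)) + 70 = -12*5 + 70 = -6*10 + 70 = -60 + 70 = 10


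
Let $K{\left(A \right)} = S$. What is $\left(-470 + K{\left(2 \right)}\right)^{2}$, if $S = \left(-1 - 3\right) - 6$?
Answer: $230400$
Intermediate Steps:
$S = -10$ ($S = -4 - 6 = -10$)
$K{\left(A \right)} = -10$
$\left(-470 + K{\left(2 \right)}\right)^{2} = \left(-470 - 10\right)^{2} = \left(-480\right)^{2} = 230400$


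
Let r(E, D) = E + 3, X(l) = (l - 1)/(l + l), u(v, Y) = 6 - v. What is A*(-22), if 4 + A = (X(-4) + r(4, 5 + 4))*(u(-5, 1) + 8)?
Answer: -12397/4 ≈ -3099.3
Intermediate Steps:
X(l) = (-1 + l)/(2*l) (X(l) = (-1 + l)/((2*l)) = (-1 + l)*(1/(2*l)) = (-1 + l)/(2*l))
r(E, D) = 3 + E
A = 1127/8 (A = -4 + ((½)*(-1 - 4)/(-4) + (3 + 4))*((6 - 1*(-5)) + 8) = -4 + ((½)*(-¼)*(-5) + 7)*((6 + 5) + 8) = -4 + (5/8 + 7)*(11 + 8) = -4 + (61/8)*19 = -4 + 1159/8 = 1127/8 ≈ 140.88)
A*(-22) = (1127/8)*(-22) = -12397/4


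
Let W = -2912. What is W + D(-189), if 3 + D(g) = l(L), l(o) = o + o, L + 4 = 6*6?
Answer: -2851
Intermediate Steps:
L = 32 (L = -4 + 6*6 = -4 + 36 = 32)
l(o) = 2*o
D(g) = 61 (D(g) = -3 + 2*32 = -3 + 64 = 61)
W + D(-189) = -2912 + 61 = -2851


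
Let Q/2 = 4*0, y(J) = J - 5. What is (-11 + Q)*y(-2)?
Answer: 77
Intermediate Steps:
y(J) = -5 + J
Q = 0 (Q = 2*(4*0) = 2*0 = 0)
(-11 + Q)*y(-2) = (-11 + 0)*(-5 - 2) = -11*(-7) = 77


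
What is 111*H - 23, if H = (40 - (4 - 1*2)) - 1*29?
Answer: 976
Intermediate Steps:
H = 9 (H = (40 - (4 - 2)) - 29 = (40 - 1*2) - 29 = (40 - 2) - 29 = 38 - 29 = 9)
111*H - 23 = 111*9 - 23 = 999 - 23 = 976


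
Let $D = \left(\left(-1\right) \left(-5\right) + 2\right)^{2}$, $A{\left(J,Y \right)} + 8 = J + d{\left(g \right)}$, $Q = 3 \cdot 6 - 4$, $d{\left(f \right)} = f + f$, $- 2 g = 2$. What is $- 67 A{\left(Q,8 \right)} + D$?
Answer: $-219$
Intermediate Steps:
$g = -1$ ($g = \left(- \frac{1}{2}\right) 2 = -1$)
$d{\left(f \right)} = 2 f$
$Q = 14$ ($Q = 18 - 4 = 14$)
$A{\left(J,Y \right)} = -10 + J$ ($A{\left(J,Y \right)} = -8 + \left(J + 2 \left(-1\right)\right) = -8 + \left(J - 2\right) = -8 + \left(-2 + J\right) = -10 + J$)
$D = 49$ ($D = \left(5 + 2\right)^{2} = 7^{2} = 49$)
$- 67 A{\left(Q,8 \right)} + D = - 67 \left(-10 + 14\right) + 49 = \left(-67\right) 4 + 49 = -268 + 49 = -219$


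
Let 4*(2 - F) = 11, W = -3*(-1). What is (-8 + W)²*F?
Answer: -75/4 ≈ -18.750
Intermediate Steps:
W = 3
F = -¾ (F = 2 - ¼*11 = 2 - 11/4 = -¾ ≈ -0.75000)
(-8 + W)²*F = (-8 + 3)²*(-¾) = (-5)²*(-¾) = 25*(-¾) = -75/4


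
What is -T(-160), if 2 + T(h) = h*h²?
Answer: 4096002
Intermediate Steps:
T(h) = -2 + h³ (T(h) = -2 + h*h² = -2 + h³)
-T(-160) = -(-2 + (-160)³) = -(-2 - 4096000) = -1*(-4096002) = 4096002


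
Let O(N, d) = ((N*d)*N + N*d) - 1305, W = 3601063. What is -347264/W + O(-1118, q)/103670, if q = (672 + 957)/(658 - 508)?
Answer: 87137563519918/666646787875 ≈ 130.71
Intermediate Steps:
q = 543/50 (q = 1629/150 = 1629*(1/150) = 543/50 ≈ 10.860)
O(N, d) = -1305 + N*d + d*N² (O(N, d) = (d*N² + N*d) - 1305 = (N*d + d*N²) - 1305 = -1305 + N*d + d*N²)
-347264/W + O(-1118, q)/103670 = -347264/3601063 + (-1305 - 1118*543/50 + (543/50)*(-1118)²)/103670 = -347264*1/3601063 + (-1305 - 303537/25 + (543/50)*1249924)*(1/103670) = -347264/3601063 + (-1305 - 303537/25 + 339354366/25)*(1/103670) = -347264/3601063 + (339018204/25)*(1/103670) = -347264/3601063 + 24215586/185125 = 87137563519918/666646787875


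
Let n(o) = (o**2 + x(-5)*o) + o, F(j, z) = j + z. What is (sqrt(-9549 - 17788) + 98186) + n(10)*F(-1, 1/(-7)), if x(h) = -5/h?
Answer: 686342/7 + I*sqrt(27337) ≈ 98049.0 + 165.34*I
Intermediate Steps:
n(o) = o**2 + 2*o (n(o) = (o**2 + (-5/(-5))*o) + o = (o**2 + (-5*(-1/5))*o) + o = (o**2 + 1*o) + o = (o**2 + o) + o = (o + o**2) + o = o**2 + 2*o)
(sqrt(-9549 - 17788) + 98186) + n(10)*F(-1, 1/(-7)) = (sqrt(-9549 - 17788) + 98186) + (10*(2 + 10))*(-1 + 1/(-7)) = (sqrt(-27337) + 98186) + (10*12)*(-1 - 1/7) = (I*sqrt(27337) + 98186) + 120*(-8/7) = (98186 + I*sqrt(27337)) - 960/7 = 686342/7 + I*sqrt(27337)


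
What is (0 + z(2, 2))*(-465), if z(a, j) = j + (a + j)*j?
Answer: -4650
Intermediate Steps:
z(a, j) = j + j*(a + j)
(0 + z(2, 2))*(-465) = (0 + 2*(1 + 2 + 2))*(-465) = (0 + 2*5)*(-465) = (0 + 10)*(-465) = 10*(-465) = -4650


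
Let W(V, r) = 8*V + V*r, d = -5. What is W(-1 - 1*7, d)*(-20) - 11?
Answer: 469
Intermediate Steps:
W(-1 - 1*7, d)*(-20) - 11 = ((-1 - 1*7)*(8 - 5))*(-20) - 11 = ((-1 - 7)*3)*(-20) - 11 = -8*3*(-20) - 11 = -24*(-20) - 11 = 480 - 11 = 469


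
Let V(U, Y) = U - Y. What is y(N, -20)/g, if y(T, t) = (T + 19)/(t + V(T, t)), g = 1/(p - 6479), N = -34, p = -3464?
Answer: -149145/34 ≈ -4386.6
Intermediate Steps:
g = -1/9943 (g = 1/(-3464 - 6479) = 1/(-9943) = -1/9943 ≈ -0.00010057)
y(T, t) = (19 + T)/T (y(T, t) = (T + 19)/(t + (T - t)) = (19 + T)/T)
y(N, -20)/g = ((19 - 34)/(-34))/(-1/9943) = -1/34*(-15)*(-9943) = (15/34)*(-9943) = -149145/34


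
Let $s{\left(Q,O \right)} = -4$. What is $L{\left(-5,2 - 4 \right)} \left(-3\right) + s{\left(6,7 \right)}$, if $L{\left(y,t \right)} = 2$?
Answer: $-10$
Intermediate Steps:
$L{\left(-5,2 - 4 \right)} \left(-3\right) + s{\left(6,7 \right)} = 2 \left(-3\right) - 4 = -6 - 4 = -10$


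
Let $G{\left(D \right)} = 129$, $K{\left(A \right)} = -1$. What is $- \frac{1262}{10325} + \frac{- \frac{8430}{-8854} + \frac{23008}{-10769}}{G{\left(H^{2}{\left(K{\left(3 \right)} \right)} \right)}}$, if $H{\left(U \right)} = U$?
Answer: $- \frac{8344292908999}{63498675938775} \approx -0.13141$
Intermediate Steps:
$- \frac{1262}{10325} + \frac{- \frac{8430}{-8854} + \frac{23008}{-10769}}{G{\left(H^{2}{\left(K{\left(3 \right)} \right)} \right)}} = - \frac{1262}{10325} + \frac{- \frac{8430}{-8854} + \frac{23008}{-10769}}{129} = \left(-1262\right) \frac{1}{10325} + \left(\left(-8430\right) \left(- \frac{1}{8854}\right) + 23008 \left(- \frac{1}{10769}\right)\right) \frac{1}{129} = - \frac{1262}{10325} + \left(\frac{4215}{4427} - \frac{23008}{10769}\right) \frac{1}{129} = - \frac{1262}{10325} - \frac{56465081}{6149992827} = - \frac{8344292908999}{63498675938775}$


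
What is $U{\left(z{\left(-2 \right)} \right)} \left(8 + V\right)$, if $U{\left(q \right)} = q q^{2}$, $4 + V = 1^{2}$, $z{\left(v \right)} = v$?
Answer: $-40$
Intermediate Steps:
$V = -3$ ($V = -4 + 1^{2} = -4 + 1 = -3$)
$U{\left(q \right)} = q^{3}$
$U{\left(z{\left(-2 \right)} \right)} \left(8 + V\right) = \left(-2\right)^{3} \left(8 - 3\right) = \left(-8\right) 5 = -40$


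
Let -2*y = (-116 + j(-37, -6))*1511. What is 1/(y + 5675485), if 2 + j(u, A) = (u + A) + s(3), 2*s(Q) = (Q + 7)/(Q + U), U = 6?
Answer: 9/52170307 ≈ 1.7251e-7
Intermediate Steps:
s(Q) = (7 + Q)/(2*(6 + Q)) (s(Q) = ((Q + 7)/(Q + 6))/2 = ((7 + Q)/(6 + Q))/2 = (7 + Q)/(2*(6 + Q)))
j(u, A) = -13/9 + A + u (j(u, A) = -2 + ((u + A) + (7 + 3)/(2*(6 + 3))) = -2 + ((A + u) + (½)*10/9) = -2 + ((A + u) + (½)*(⅑)*10) = -2 + ((A + u) + 5/9) = -2 + (5/9 + A + u) = -13/9 + A + u)
y = 1090942/9 (y = -(-116 + (-13/9 - 6 - 37))*1511/2 = -(-116 - 400/9)*1511/2 = -(-722)*1511/9 = -½*(-2181884/9) = 1090942/9 ≈ 1.2122e+5)
1/(y + 5675485) = 1/(1090942/9 + 5675485) = 1/(52170307/9) = 9/52170307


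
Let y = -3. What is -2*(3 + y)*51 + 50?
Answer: 50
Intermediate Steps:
-2*(3 + y)*51 + 50 = -2*(3 - 3)*51 + 50 = -2*0*51 + 50 = 0*51 + 50 = 0 + 50 = 50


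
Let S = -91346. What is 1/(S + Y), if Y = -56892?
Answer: -1/148238 ≈ -6.7459e-6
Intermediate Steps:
1/(S + Y) = 1/(-91346 - 56892) = 1/(-148238) = -1/148238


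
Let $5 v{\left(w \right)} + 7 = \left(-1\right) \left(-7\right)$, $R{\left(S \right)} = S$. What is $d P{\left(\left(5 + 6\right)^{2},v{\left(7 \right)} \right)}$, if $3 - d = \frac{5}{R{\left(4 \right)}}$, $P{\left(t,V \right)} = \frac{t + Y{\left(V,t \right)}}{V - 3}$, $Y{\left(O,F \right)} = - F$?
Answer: $0$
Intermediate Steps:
$v{\left(w \right)} = 0$ ($v{\left(w \right)} = - \frac{7}{5} + \frac{\left(-1\right) \left(-7\right)}{5} = - \frac{7}{5} + \frac{1}{5} \cdot 7 = - \frac{7}{5} + \frac{7}{5} = 0$)
$P{\left(t,V \right)} = 0$ ($P{\left(t,V \right)} = \frac{t - t}{V - 3} = \frac{0}{-3 + V} = 0$)
$d = \frac{7}{4}$ ($d = 3 - \frac{5}{4} = \frac{7}{4} \approx 1.75$)
$d P{\left(\left(5 + 6\right)^{2},v{\left(7 \right)} \right)} = \frac{7}{4} \cdot 0 = 0$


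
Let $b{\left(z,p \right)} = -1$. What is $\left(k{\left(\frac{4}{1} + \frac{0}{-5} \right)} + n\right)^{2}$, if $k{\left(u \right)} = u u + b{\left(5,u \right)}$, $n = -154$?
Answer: $19321$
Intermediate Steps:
$k{\left(u \right)} = -1 + u^{2}$ ($k{\left(u \right)} = u u - 1 = u^{2} - 1 = -1 + u^{2}$)
$\left(k{\left(\frac{4}{1} + \frac{0}{-5} \right)} + n\right)^{2} = \left(\left(-1 + \left(\frac{4}{1} + \frac{0}{-5}\right)^{2}\right) - 154\right)^{2} = \left(\left(-1 + \left(4 \cdot 1 + 0 \left(- \frac{1}{5}\right)\right)^{2}\right) - 154\right)^{2} = \left(\left(-1 + \left(4 + 0\right)^{2}\right) - 154\right)^{2} = \left(\left(-1 + 4^{2}\right) - 154\right)^{2} = \left(\left(-1 + 16\right) - 154\right)^{2} = \left(15 - 154\right)^{2} = \left(-139\right)^{2} = 19321$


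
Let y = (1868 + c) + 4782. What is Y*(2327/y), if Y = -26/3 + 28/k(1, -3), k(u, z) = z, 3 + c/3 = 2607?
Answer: -20943/7231 ≈ -2.8963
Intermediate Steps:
c = 7812 (c = -9 + 3*2607 = -9 + 7821 = 7812)
y = 14462 (y = (1868 + 7812) + 4782 = 9680 + 4782 = 14462)
Y = -18 (Y = -26/3 + 28/(-3) = -26*1/3 + 28*(-1/3) = -26/3 - 28/3 = -18)
Y*(2327/y) = -41886/14462 = -18*2327/14462 = -20943/7231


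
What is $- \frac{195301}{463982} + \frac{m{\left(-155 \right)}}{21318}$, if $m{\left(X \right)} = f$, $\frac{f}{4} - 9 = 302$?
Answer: $- \frac{1793116555}{4945584138} \approx -0.36257$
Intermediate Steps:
$f = 1244$ ($f = 36 + 4 \cdot 302 = 36 + 1208 = 1244$)
$m{\left(X \right)} = 1244$
$- \frac{195301}{463982} + \frac{m{\left(-155 \right)}}{21318} = - \frac{195301}{463982} + \frac{1244}{21318} = \left(-195301\right) \frac{1}{463982} + 1244 \cdot \frac{1}{21318} = - \frac{195301}{463982} + \frac{622}{10659} = - \frac{1793116555}{4945584138}$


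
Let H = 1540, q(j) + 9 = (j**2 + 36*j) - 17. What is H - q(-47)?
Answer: 1049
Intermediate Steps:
q(j) = -26 + j**2 + 36*j (q(j) = -9 + ((j**2 + 36*j) - 17) = -9 + (-17 + j**2 + 36*j) = -26 + j**2 + 36*j)
H - q(-47) = 1540 - (-26 + (-47)**2 + 36*(-47)) = 1540 - (-26 + 2209 - 1692) = 1540 - 1*491 = 1540 - 491 = 1049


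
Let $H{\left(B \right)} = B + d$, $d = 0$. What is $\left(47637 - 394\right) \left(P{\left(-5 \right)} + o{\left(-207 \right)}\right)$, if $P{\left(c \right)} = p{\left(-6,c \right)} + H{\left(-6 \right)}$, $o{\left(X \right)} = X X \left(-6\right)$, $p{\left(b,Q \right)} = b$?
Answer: $-12146458758$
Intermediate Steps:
$o{\left(X \right)} = - 6 X^{2}$ ($o{\left(X \right)} = X^{2} \left(-6\right) = - 6 X^{2}$)
$H{\left(B \right)} = B$ ($H{\left(B \right)} = B + 0 = B$)
$P{\left(c \right)} = -12$ ($P{\left(c \right)} = -6 - 6 = -12$)
$\left(47637 - 394\right) \left(P{\left(-5 \right)} + o{\left(-207 \right)}\right) = \left(47637 - 394\right) \left(-12 - 6 \left(-207\right)^{2}\right) = 47243 \left(-12 - 257094\right) = 47243 \left(-257106\right) = -12146458758$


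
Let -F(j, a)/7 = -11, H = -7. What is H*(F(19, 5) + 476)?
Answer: -3871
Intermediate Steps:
F(j, a) = 77 (F(j, a) = -7*(-11) = 77)
H*(F(19, 5) + 476) = -7*(77 + 476) = -7*553 = -3871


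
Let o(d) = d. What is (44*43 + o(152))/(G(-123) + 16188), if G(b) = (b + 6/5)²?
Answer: 51100/775581 ≈ 0.065886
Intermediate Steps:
G(b) = (6/5 + b)² (G(b) = (b + 6*(⅕))² = (b + 6/5)² = (6/5 + b)²)
(44*43 + o(152))/(G(-123) + 16188) = (44*43 + 152)/((6 + 5*(-123))²/25 + 16188) = (1892 + 152)/((6 - 615)²/25 + 16188) = 2044/((1/25)*(-609)² + 16188) = 2044/((1/25)*370881 + 16188) = 2044/(370881/25 + 16188) = 2044/(775581/25) = 2044*(25/775581) = 51100/775581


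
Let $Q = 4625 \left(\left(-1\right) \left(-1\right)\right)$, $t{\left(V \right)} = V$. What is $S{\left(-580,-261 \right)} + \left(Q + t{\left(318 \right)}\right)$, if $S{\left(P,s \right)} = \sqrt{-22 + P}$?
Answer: $4943 + i \sqrt{602} \approx 4943.0 + 24.536 i$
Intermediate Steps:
$Q = 4625$ ($Q = 4625 \cdot 1 = 4625$)
$S{\left(-580,-261 \right)} + \left(Q + t{\left(318 \right)}\right) = \sqrt{-22 - 580} + \left(4625 + 318\right) = \sqrt{-602} + 4943 = i \sqrt{602} + 4943 = 4943 + i \sqrt{602}$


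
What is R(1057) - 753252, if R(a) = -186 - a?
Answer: -754495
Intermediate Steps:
R(1057) - 753252 = (-186 - 1*1057) - 753252 = (-186 - 1057) - 753252 = -1243 - 753252 = -754495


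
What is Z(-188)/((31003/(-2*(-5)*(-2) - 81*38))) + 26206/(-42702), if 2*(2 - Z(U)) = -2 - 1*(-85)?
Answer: 2206510912/661945053 ≈ 3.3334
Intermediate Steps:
Z(U) = -79/2 (Z(U) = 2 - (-2 - 1*(-85))/2 = 2 - (-2 + 85)/2 = 2 - 1/2*83 = 2 - 83/2 = -79/2)
Z(-188)/((31003/(-2*(-5)*(-2) - 81*38))) + 26206/(-42702) = -79/(2*(31003/(-2*(-5)*(-2) - 81*38))) + 26206/(-42702) = -79/(2*(31003/(10*(-2) - 3078))) + 26206*(-1/42702) = -79/(2*(31003/(-20 - 3078))) - 13103/21351 = -79/(2*(31003/(-3098))) - 13103/21351 = -79/(2*(31003*(-1/3098))) - 13103/21351 = -79/(2*(-31003/3098)) - 13103/21351 = -79/2*(-3098/31003) - 13103/21351 = 122371/31003 - 13103/21351 = 2206510912/661945053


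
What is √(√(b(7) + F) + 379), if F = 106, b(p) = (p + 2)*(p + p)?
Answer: √(379 + 2*√58) ≈ 19.855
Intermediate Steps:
b(p) = 2*p*(2 + p) (b(p) = (2 + p)*(2*p) = 2*p*(2 + p))
√(√(b(7) + F) + 379) = √(√(2*7*(2 + 7) + 106) + 379) = √(√(2*7*9 + 106) + 379) = √(√(126 + 106) + 379) = √(√232 + 379) = √(2*√58 + 379) = √(379 + 2*√58)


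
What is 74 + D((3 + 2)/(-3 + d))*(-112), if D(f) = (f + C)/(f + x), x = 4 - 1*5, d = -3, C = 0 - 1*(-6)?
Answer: 4286/11 ≈ 389.64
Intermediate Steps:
C = 6 (C = 0 + 6 = 6)
x = -1 (x = 4 - 5 = -1)
D(f) = (6 + f)/(-1 + f) (D(f) = (f + 6)/(f - 1) = (6 + f)/(-1 + f))
74 + D((3 + 2)/(-3 + d))*(-112) = 74 + ((6 + (3 + 2)/(-3 - 3))/(-1 + (3 + 2)/(-3 - 3)))*(-112) = 74 + ((6 + 5/(-6))/(-1 + 5/(-6)))*(-112) = 74 + ((6 + 5*(-1/6))/(-1 + 5*(-1/6)))*(-112) = 74 + ((6 - 5/6)/(-1 - 5/6))*(-112) = 74 + ((31/6)/(-11/6))*(-112) = 74 - 6/11*31/6*(-112) = 74 - 31/11*(-112) = 74 + 3472/11 = 4286/11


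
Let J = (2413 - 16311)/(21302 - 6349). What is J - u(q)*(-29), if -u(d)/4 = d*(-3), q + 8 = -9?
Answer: -88475846/14953 ≈ -5916.9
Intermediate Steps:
q = -17 (q = -8 - 9 = -17)
u(d) = 12*d (u(d) = -4*d*(-3) = -(-12)*d = 12*d)
J = -13898/14953 ≈ -0.92945
J - u(q)*(-29) = -13898/14953 - 12*(-17)*(-29) = -13898/14953 - (-204)*(-29) = -13898/14953 - 1*5916 = -13898/14953 - 5916 = -88475846/14953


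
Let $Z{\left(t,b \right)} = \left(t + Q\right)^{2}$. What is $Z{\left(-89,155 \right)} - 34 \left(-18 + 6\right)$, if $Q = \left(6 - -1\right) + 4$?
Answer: $6492$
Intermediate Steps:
$Q = 11$ ($Q = \left(6 + 1\right) + 4 = 7 + 4 = 11$)
$Z{\left(t,b \right)} = \left(11 + t\right)^{2}$ ($Z{\left(t,b \right)} = \left(t + 11\right)^{2} = \left(11 + t\right)^{2}$)
$Z{\left(-89,155 \right)} - 34 \left(-18 + 6\right) = \left(11 - 89\right)^{2} - 34 \left(-18 + 6\right) = \left(-78\right)^{2} - -408 = 6084 + 408 = 6492$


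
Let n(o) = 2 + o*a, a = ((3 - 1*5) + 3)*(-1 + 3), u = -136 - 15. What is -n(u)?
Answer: 300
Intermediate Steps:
u = -151
a = 2 (a = ((3 - 5) + 3)*2 = (-2 + 3)*2 = 1*2 = 2)
n(o) = 2 + 2*o (n(o) = 2 + o*2 = 2 + 2*o)
-n(u) = -(2 + 2*(-151)) = -(2 - 302) = -1*(-300) = 300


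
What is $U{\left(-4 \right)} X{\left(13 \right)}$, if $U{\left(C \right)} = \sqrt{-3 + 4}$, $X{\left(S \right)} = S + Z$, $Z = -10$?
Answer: $3$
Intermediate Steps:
$X{\left(S \right)} = -10 + S$ ($X{\left(S \right)} = S - 10 = -10 + S$)
$U{\left(C \right)} = 1$ ($U{\left(C \right)} = \sqrt{1} = 1$)
$U{\left(-4 \right)} X{\left(13 \right)} = 1 \left(-10 + 13\right) = 1 \cdot 3 = 3$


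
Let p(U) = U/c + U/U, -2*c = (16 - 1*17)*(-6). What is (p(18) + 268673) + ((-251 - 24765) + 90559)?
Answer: 334211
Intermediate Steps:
c = -3 (c = -(16 - 1*17)*(-6)/2 = -(16 - 17)*(-6)/2 = -(-1)*(-6)/2 = -½*6 = -3)
p(U) = 1 - U/3 (p(U) = U/(-3) + U/U = U*(-⅓) + 1 = -U/3 + 1 = 1 - U/3)
(p(18) + 268673) + ((-251 - 24765) + 90559) = ((1 - ⅓*18) + 268673) + ((-251 - 24765) + 90559) = ((1 - 6) + 268673) + (-25016 + 90559) = (-5 + 268673) + 65543 = 268668 + 65543 = 334211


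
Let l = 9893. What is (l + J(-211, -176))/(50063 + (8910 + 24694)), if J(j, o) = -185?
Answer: 3236/27889 ≈ 0.11603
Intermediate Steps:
(l + J(-211, -176))/(50063 + (8910 + 24694)) = (9893 - 185)/(50063 + (8910 + 24694)) = 9708/(50063 + 33604) = 9708/83667 = 9708*(1/83667) = 3236/27889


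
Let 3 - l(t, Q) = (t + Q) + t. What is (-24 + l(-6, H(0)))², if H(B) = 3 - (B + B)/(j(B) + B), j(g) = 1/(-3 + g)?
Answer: 144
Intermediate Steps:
H(B) = 3 - 2*B/(B + 1/(-3 + B)) (H(B) = 3 - (B + B)/(1/(-3 + B) + B) = 3 - 2*B/(B + 1/(-3 + B)))
l(t, Q) = 3 - Q - 2*t (l(t, Q) = 3 - ((t + Q) + t) = 3 - ((Q + t) + t) = 3 - (Q + 2*t) = 3 + (-Q - 2*t) = 3 - Q - 2*t)
(-24 + l(-6, H(0)))² = (-24 + (3 - (3 + 0*(-3 + 0))/(1 + 0*(-3 + 0)) - 2*(-6)))² = (-24 + (3 - (3 + 0*(-3))/(1 + 0*(-3)) + 12))² = (-24 + (3 - (3 + 0)/(1 + 0) + 12))² = (-24 + (3 - 3/1 + 12))² = (-24 + (3 - 3 + 12))² = (-24 + 12)² = (-12)² = 144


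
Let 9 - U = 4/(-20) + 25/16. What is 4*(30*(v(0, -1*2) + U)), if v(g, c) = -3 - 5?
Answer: -87/2 ≈ -43.500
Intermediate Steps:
v(g, c) = -8
U = 611/80 (U = 9 - (4/(-20) + 25/16) = 9 - (4*(-1/20) + 25*(1/16)) = 9 - (-1/5 + 25/16) = 9 - 1*109/80 = 9 - 109/80 = 611/80 ≈ 7.6375)
4*(30*(v(0, -1*2) + U)) = 4*(30*(-8 + 611/80)) = 4*(30*(-29/80)) = 4*(-87/8) = -87/2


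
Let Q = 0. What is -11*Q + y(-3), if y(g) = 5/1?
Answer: 5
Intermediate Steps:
y(g) = 5 (y(g) = 5*1 = 5)
-11*Q + y(-3) = -11*0 + 5 = 0 + 5 = 5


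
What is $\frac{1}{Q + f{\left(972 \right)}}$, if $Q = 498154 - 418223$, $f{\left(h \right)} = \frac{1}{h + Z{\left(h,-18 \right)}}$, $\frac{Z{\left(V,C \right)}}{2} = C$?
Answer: $\frac{936}{74815417} \approx 1.2511 \cdot 10^{-5}$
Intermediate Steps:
$Z{\left(V,C \right)} = 2 C$
$f{\left(h \right)} = \frac{1}{-36 + h}$ ($f{\left(h \right)} = \frac{1}{h + 2 \left(-18\right)} = \frac{1}{h - 36} = \frac{1}{-36 + h}$)
$Q = 79931$
$\frac{1}{Q + f{\left(972 \right)}} = \frac{1}{79931 + \frac{1}{-36 + 972}} = \frac{1}{79931 + \frac{1}{936}} = \frac{1}{\frac{74815417}{936}} = \frac{936}{74815417}$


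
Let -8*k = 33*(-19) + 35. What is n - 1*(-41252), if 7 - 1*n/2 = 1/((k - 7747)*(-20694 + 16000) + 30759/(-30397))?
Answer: 45178454337353636/1094810602855 ≈ 41266.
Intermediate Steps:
k = 74 (k = -(33*(-19) + 35)/8 = -(-627 + 35)/8 = -⅛*(-592) = 74)
n = 15327348379176/1094810602855 (n = 14 - 2/((74 - 7747)*(-20694 + 16000) + 30759/(-30397)) = 14 - 2/(-7673*(-4694) + 30759*(-1/30397)) = 14 - 2/(36017062 - 30759/30397) = 14 - 2/1094810602855/30397 = 14 - 2*30397/1094810602855 = 14 - 60794/1094810602855 = 15327348379176/1094810602855 ≈ 14.000)
n - 1*(-41252) = 15327348379176/1094810602855 - 1*(-41252) = 15327348379176/1094810602855 + 41252 = 45178454337353636/1094810602855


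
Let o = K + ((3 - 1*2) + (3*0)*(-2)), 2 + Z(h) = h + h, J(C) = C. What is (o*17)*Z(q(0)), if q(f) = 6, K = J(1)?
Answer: 340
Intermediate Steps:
K = 1
Z(h) = -2 + 2*h (Z(h) = -2 + (h + h) = -2 + 2*h)
o = 2 (o = 1 + ((3 - 1*2) + (3*0)*(-2)) = 1 + ((3 - 2) + 0*(-2)) = 1 + (1 + 0) = 1 + 1 = 2)
(o*17)*Z(q(0)) = (2*17)*(-2 + 2*6) = 34*(-2 + 12) = 34*10 = 340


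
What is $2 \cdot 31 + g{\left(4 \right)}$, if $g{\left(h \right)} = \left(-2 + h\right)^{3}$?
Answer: $70$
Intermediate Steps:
$2 \cdot 31 + g{\left(4 \right)} = 2 \cdot 31 + \left(-2 + 4\right)^{3} = 62 + 2^{3} = 62 + 8 = 70$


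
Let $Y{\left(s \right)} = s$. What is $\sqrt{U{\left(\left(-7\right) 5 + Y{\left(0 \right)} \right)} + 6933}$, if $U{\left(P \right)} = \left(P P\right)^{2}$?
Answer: $\sqrt{1507558} \approx 1227.8$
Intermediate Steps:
$U{\left(P \right)} = P^{4}$ ($U{\left(P \right)} = \left(P^{2}\right)^{2} = P^{4}$)
$\sqrt{U{\left(\left(-7\right) 5 + Y{\left(0 \right)} \right)} + 6933} = \sqrt{\left(\left(-7\right) 5 + 0\right)^{4} + 6933} = \sqrt{\left(-35 + 0\right)^{4} + 6933} = \sqrt{\left(-35\right)^{4} + 6933} = \sqrt{1500625 + 6933} = \sqrt{1507558}$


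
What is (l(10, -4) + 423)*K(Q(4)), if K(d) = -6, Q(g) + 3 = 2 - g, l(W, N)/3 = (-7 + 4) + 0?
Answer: -2484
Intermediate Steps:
l(W, N) = -9 (l(W, N) = 3*((-7 + 4) + 0) = 3*(-3 + 0) = 3*(-3) = -9)
Q(g) = -1 - g (Q(g) = -3 + (2 - g) = -1 - g)
(l(10, -4) + 423)*K(Q(4)) = (-9 + 423)*(-6) = 414*(-6) = -2484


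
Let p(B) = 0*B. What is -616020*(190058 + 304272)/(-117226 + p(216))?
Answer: 152258583300/58613 ≈ 2.5977e+6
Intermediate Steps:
p(B) = 0
-616020*(190058 + 304272)/(-117226 + p(216)) = -616020*(190058 + 304272)/(-117226 + 0) = -616020/((-117226/494330)) = -616020/((-117226*1/494330)) = -616020/(-58613/247165) = -616020*(-247165/58613) = 152258583300/58613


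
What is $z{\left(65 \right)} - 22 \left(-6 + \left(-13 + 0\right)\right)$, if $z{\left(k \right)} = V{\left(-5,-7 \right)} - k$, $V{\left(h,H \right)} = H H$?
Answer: $402$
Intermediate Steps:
$V{\left(h,H \right)} = H^{2}$
$z{\left(k \right)} = 49 - k$ ($z{\left(k \right)} = \left(-7\right)^{2} - k = 49 - k$)
$z{\left(65 \right)} - 22 \left(-6 + \left(-13 + 0\right)\right) = \left(49 - 65\right) - 22 \left(-6 + \left(-13 + 0\right)\right) = \left(49 - 65\right) - 22 \left(-6 - 13\right) = -16 - -418 = -16 + 418 = 402$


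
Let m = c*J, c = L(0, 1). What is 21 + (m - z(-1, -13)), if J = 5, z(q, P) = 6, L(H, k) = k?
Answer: 20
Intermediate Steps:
c = 1
m = 5 (m = 1*5 = 5)
21 + (m - z(-1, -13)) = 21 + (5 - 1*6) = 21 + (5 - 6) = 21 - 1 = 20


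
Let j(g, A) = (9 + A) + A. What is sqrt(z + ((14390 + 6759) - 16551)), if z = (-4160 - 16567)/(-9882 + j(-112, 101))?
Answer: sqrt(430243302935)/9671 ≈ 67.824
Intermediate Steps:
j(g, A) = 9 + 2*A
z = 20727/9671 (z = (-4160 - 16567)/(-9882 + (9 + 2*101)) = -20727/(-9882 + (9 + 202)) = -20727/(-9882 + 211) = -20727/(-9671) = -20727*(-1/9671) = 20727/9671 ≈ 2.1432)
sqrt(z + ((14390 + 6759) - 16551)) = sqrt(20727/9671 + ((14390 + 6759) - 16551)) = sqrt(20727/9671 + (21149 - 16551)) = sqrt(20727/9671 + 4598) = sqrt(44487985/9671) = sqrt(430243302935)/9671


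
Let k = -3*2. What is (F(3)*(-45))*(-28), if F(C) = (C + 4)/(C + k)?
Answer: -2940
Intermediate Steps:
k = -6
F(C) = (4 + C)/(-6 + C) (F(C) = (C + 4)/(C - 6) = (4 + C)/(-6 + C))
(F(3)*(-45))*(-28) = (((4 + 3)/(-6 + 3))*(-45))*(-28) = ((7/(-3))*(-45))*(-28) = (-⅓*7*(-45))*(-28) = -7/3*(-45)*(-28) = 105*(-28) = -2940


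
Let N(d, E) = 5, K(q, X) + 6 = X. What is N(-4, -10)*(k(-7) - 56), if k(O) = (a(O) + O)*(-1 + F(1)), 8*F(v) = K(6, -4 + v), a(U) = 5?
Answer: -1035/4 ≈ -258.75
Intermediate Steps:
K(q, X) = -6 + X
F(v) = -5/4 + v/8 (F(v) = (-6 + (-4 + v))/8 = (-10 + v)/8 = -5/4 + v/8)
k(O) = -85/8 - 17*O/8 (k(O) = (5 + O)*(-1 + (-5/4 + (⅛)*1)) = (5 + O)*(-1 + (-5/4 + ⅛)) = (5 + O)*(-1 - 9/8) = (5 + O)*(-17/8) = -85/8 - 17*O/8)
N(-4, -10)*(k(-7) - 56) = 5*((-85/8 - 17/8*(-7)) - 56) = 5*((-85/8 + 119/8) - 56) = 5*(17/4 - 56) = 5*(-207/4) = -1035/4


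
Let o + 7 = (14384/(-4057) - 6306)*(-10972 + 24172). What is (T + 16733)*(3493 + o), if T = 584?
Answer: -5851018788343866/4057 ≈ -1.4422e+12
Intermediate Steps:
o = -337891331599/4057 (o = -7 + (14384/(-4057) - 6306)*(-10972 + 24172) = -7 + (14384*(-1/4057) - 6306)*13200 = -7 + (-14384/4057 - 6306)*13200 = -7 - 25597826/4057*13200 = -7 - 337891303200/4057 = -337891331599/4057 ≈ -8.3286e+7)
(T + 16733)*(3493 + o) = (584 + 16733)*(3493 - 337891331599/4057) = 17317*(-337877160498/4057) = -5851018788343866/4057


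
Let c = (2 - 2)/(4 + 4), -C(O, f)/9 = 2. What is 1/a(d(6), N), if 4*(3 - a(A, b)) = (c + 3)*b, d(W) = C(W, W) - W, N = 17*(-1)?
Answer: 4/63 ≈ 0.063492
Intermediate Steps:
C(O, f) = -18 (C(O, f) = -9*2 = -18)
N = -17
d(W) = -18 - W
c = 0 (c = 0/8 = 0*(1/8) = 0)
a(A, b) = 3 - 3*b/4 (a(A, b) = 3 - (0 + 3)*b/4 = 3 - 3*b/4)
1/a(d(6), N) = 1/(3 - 3/4*(-17)) = 1/(3 + 51/4) = 1/(63/4) = 4/63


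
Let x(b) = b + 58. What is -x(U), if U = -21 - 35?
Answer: -2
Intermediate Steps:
U = -56
x(b) = 58 + b
-x(U) = -(58 - 56) = -1*2 = -2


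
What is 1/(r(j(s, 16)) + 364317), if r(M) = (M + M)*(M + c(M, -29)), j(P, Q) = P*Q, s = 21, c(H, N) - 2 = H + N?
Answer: 1/797757 ≈ 1.2535e-6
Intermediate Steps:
c(H, N) = 2 + H + N (c(H, N) = 2 + (H + N) = 2 + H + N)
r(M) = 2*M*(-27 + 2*M) (r(M) = (M + M)*(M + (2 + M - 29)) = (2*M)*(M + (-27 + M)) = (2*M)*(-27 + 2*M) = 2*M*(-27 + 2*M))
1/(r(j(s, 16)) + 364317) = 1/(2*(21*16)*(-27 + 2*(21*16)) + 364317) = 1/(2*336*(-27 + 2*336) + 364317) = 1/(2*336*(-27 + 672) + 364317) = 1/(2*336*645 + 364317) = 1/(433440 + 364317) = 1/797757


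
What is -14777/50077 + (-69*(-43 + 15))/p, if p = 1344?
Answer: 915339/801232 ≈ 1.1424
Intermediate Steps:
-14777/50077 + (-69*(-43 + 15))/p = -14777/50077 - 69*(-43 + 15)/1344 = -14777*1/50077 - 69*(-28)*(1/1344) = -14777/50077 + 1932*(1/1344) = -14777/50077 + 23/16 = 915339/801232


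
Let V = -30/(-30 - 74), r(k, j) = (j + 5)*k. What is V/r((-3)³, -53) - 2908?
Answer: -65325307/22464 ≈ -2908.0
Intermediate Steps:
r(k, j) = k*(5 + j) (r(k, j) = (5 + j)*k = k*(5 + j))
V = 15/52 (V = -30/(-104) = -30*(-1/104) = 15/52 ≈ 0.28846)
V/r((-3)³, -53) - 2908 = 15/(52*(((-3)³*(5 - 53)))) - 2908 = 15/(52*((-27*(-48)))) - 2908 = (15/52)/1296 - 2908 = (15/52)*(1/1296) - 2908 = 5/22464 - 2908 = -65325307/22464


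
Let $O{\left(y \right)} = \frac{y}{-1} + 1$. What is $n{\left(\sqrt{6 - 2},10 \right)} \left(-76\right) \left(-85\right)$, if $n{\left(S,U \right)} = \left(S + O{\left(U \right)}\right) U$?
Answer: $-452200$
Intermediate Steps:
$O{\left(y \right)} = 1 - y$ ($O{\left(y \right)} = y \left(-1\right) + 1 = - y + 1 = 1 - y$)
$n{\left(S,U \right)} = U \left(1 + S - U\right)$ ($n{\left(S,U \right)} = \left(S - \left(-1 + U\right)\right) U = \left(1 + S - U\right) U = U \left(1 + S - U\right)$)
$n{\left(\sqrt{6 - 2},10 \right)} \left(-76\right) \left(-85\right) = 10 \left(1 + \sqrt{6 - 2} - 10\right) \left(-76\right) \left(-85\right) = 10 \left(1 + \sqrt{4} - 10\right) \left(-76\right) \left(-85\right) = 10 \left(1 + 2 - 10\right) \left(-76\right) \left(-85\right) = 10 \left(-7\right) \left(-76\right) \left(-85\right) = \left(-70\right) \left(-76\right) \left(-85\right) = 5320 \left(-85\right) = -452200$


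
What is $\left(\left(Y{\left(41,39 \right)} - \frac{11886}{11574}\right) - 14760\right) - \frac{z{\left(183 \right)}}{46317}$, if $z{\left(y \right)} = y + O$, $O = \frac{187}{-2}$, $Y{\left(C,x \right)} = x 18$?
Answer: $- \frac{837407244811}{59563662} \approx -14059.0$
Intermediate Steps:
$Y{\left(C,x \right)} = 18 x$
$O = - \frac{187}{2}$ ($O = 187 \left(- \frac{1}{2}\right) = - \frac{187}{2} \approx -93.5$)
$z{\left(y \right)} = - \frac{187}{2} + y$ ($z{\left(y \right)} = y - \frac{187}{2} = - \frac{187}{2} + y$)
$\left(\left(Y{\left(41,39 \right)} - \frac{11886}{11574}\right) - 14760\right) - \frac{z{\left(183 \right)}}{46317} = \left(\left(18 \cdot 39 - \frac{11886}{11574}\right) - 14760\right) - \frac{- \frac{187}{2} + 183}{46317} = \left(\left(702 - \frac{1981}{1929}\right) - 14760\right) - \frac{179}{2} \cdot \frac{1}{46317} = \left(\left(702 - \frac{1981}{1929}\right) - 14760\right) - \frac{179}{92634} = \left(\frac{1352177}{1929} - 14760\right) - \frac{179}{92634} = - \frac{27119863}{1929} - \frac{179}{92634} = - \frac{837407244811}{59563662}$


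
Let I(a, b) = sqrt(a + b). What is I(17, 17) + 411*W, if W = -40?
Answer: -16440 + sqrt(34) ≈ -16434.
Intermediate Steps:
I(17, 17) + 411*W = sqrt(17 + 17) + 411*(-40) = sqrt(34) - 16440 = -16440 + sqrt(34)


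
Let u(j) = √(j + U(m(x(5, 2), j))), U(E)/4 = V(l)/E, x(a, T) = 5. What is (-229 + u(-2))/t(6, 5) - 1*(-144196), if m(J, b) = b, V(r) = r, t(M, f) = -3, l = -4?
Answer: 432817/3 - √6/3 ≈ 1.4427e+5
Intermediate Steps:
U(E) = -16/E (U(E) = 4*(-4/E) = -16/E)
u(j) = √(j - 16/j)
(-229 + u(-2))/t(6, 5) - 1*(-144196) = (-229 + √(-2 - 16/(-2)))/(-3) - 1*(-144196) = (-229 + √(-2 - 16*(-½)))*(-⅓) + 144196 = (-229 + √(-2 + 8))*(-⅓) + 144196 = (-229 + √6)*(-⅓) + 144196 = (229/3 - √6/3) + 144196 = 432817/3 - √6/3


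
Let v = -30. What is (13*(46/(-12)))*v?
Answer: 1495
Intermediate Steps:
(13*(46/(-12)))*v = (13*(46/(-12)))*(-30) = (13*(46*(-1/12)))*(-30) = (13*(-23/6))*(-30) = -299/6*(-30) = 1495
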